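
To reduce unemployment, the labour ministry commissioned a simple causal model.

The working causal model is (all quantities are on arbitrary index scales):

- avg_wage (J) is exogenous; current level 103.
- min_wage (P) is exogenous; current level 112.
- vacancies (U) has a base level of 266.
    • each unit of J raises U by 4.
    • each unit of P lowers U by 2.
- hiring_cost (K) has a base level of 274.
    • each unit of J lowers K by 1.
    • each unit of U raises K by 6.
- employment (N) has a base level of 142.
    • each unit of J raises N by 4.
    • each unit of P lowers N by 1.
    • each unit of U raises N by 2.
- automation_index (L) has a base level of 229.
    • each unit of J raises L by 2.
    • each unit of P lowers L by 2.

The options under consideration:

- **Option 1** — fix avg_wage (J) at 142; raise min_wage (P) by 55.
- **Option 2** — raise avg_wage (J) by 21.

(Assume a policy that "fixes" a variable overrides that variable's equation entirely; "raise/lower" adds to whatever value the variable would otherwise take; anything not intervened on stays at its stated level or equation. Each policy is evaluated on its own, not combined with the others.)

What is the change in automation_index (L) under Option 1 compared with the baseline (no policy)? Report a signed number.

-32

Baseline:
  J = 103
  P = 112
  L = 229 + 2·103 − 2·112 = 211
Option 1 (J := 142, P + 55):
  J = 142
  P = 112 + 55 = 167
  L = 229 + 2·142 − 2·167 = 179
Change in L: 179 − 211 = -32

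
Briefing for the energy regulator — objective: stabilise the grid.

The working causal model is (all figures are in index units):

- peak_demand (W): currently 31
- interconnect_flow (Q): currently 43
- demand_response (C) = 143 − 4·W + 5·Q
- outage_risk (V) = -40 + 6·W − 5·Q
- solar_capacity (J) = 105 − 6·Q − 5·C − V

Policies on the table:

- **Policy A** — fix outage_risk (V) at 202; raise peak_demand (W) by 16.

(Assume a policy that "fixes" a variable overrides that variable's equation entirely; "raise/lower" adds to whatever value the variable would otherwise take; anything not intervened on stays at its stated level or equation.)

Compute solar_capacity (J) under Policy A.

-1205

Policy A (V := 202, W + 16):
  W = 31 + 16 = 47
  Q = 43
  C = 143 − 4·47 + 5·43 = 170
  V = 202
  J = 105 − 6·43 − 5·170 − 202 = -1205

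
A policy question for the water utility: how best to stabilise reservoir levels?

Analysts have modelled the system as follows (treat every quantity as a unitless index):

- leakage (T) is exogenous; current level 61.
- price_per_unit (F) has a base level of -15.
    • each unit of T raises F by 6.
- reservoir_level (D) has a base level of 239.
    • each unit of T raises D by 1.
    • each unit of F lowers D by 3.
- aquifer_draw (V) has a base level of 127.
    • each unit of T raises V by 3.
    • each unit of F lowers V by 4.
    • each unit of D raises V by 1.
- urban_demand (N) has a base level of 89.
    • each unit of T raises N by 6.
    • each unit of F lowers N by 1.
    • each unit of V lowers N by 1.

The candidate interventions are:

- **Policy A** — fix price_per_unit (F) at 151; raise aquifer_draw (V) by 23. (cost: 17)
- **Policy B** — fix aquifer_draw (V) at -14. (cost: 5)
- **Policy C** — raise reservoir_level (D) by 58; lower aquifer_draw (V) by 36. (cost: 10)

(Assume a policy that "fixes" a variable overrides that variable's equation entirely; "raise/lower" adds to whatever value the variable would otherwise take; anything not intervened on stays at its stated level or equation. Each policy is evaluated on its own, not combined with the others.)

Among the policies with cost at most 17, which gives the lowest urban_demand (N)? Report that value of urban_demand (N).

118

Policy A (F := 151, V + 23):
  T = 61
  F = 151
  D = 239 + 61 − 3·151 = -153
  V = 127 + 3·61 − 4·151 + (-153) (+23 from intervention) = -424
  N = 89 + 6·61 − 151 − (-424) = 728
Policy B (V := -14):
  T = 61
  F = -15 + 6·61 = 351
  D = 239 + 61 − 3·351 = -753
  V = -14
  N = 89 + 6·61 − 351 − (-14) = 118
Policy C (D + 58, V − 36):
  T = 61
  F = -15 + 6·61 = 351
  D = 239 + 61 − 3·351 (+58 from intervention) = -695
  V = 127 + 3·61 − 4·351 + (-695) (−36 from intervention) = -1825
  N = 89 + 6·61 − 351 − (-1825) = 1929
Comparing — Policy A: N=728, Policy B: N=118, Policy C: N=1929. Lowest is 118 (Policy B).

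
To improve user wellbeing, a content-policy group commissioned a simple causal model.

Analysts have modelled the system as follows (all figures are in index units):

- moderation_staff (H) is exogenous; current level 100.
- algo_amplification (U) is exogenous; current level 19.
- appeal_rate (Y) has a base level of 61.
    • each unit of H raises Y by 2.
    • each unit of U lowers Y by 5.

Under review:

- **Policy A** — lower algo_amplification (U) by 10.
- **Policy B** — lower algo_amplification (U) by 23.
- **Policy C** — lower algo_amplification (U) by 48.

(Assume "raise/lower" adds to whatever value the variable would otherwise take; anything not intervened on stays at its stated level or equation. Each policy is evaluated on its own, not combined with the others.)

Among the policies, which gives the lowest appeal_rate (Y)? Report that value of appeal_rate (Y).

216

Policy A (U − 10):
  H = 100
  U = 19 − 10 = 9
  Y = 61 + 2·100 − 5·9 = 216
Policy B (U − 23):
  H = 100
  U = 19 − 23 = -4
  Y = 61 + 2·100 − 5·(-4) = 281
Policy C (U − 48):
  H = 100
  U = 19 − 48 = -29
  Y = 61 + 2·100 − 5·(-29) = 406
Comparing — Policy A: Y=216, Policy B: Y=281, Policy C: Y=406. Lowest is 216 (Policy A).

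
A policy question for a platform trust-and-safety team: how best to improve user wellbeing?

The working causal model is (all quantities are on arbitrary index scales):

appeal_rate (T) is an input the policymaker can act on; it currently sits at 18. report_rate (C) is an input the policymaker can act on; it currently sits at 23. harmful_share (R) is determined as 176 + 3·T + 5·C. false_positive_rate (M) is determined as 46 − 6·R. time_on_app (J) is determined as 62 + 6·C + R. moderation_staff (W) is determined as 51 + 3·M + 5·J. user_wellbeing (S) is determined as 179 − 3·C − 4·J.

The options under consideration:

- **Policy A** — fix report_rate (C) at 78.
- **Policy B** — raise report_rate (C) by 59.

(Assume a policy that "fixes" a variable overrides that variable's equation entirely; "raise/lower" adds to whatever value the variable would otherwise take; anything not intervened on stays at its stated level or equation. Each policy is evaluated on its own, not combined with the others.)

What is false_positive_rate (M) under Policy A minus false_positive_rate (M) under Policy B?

120

Policy A (C := 78):
  T = 18
  C = 78
  R = 176 + 3·18 + 5·78 = 620
  M = 46 − 6·620 = -3674
Policy B (C + 59):
  T = 18
  C = 23 + 59 = 82
  R = 176 + 3·18 + 5·82 = 640
  M = 46 − 6·640 = -3794
M: -3674 − (-3794) = 120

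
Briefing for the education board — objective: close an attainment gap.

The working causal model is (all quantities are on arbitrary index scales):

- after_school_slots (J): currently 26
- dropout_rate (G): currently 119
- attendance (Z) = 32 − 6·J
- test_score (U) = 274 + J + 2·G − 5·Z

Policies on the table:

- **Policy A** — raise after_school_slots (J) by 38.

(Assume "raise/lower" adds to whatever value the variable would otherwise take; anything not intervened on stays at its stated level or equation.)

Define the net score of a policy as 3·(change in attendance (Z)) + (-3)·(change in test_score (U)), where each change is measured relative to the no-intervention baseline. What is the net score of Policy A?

Baseline:
  J = 26
  G = 119
  Z = 32 − 6·26 = -124
  U = 274 + 26 + 2·119 − 5·(-124) = 1158
Policy A (J + 38):
  J = 26 + 38 = 64
  G = 119
  Z = 32 − 6·64 = -352
  U = 274 + 64 + 2·119 − 5·(-352) = 2336
ΔZ = -352 − (-124) = -228; ΔU = 2336 − 1158 = 1178
Score = 3·(-228) + (-3)·1178 = -4218

-4218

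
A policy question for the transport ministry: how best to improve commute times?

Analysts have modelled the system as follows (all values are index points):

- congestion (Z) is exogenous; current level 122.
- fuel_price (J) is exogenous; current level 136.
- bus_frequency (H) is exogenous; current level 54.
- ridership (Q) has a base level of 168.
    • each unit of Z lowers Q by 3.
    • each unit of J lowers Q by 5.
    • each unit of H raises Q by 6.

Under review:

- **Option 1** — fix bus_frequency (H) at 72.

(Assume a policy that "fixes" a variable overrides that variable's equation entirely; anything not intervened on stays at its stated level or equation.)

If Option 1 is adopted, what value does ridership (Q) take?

-446

Option 1 (H := 72):
  Z = 122
  J = 136
  H = 72
  Q = 168 − 3·122 − 5·136 + 6·72 = -446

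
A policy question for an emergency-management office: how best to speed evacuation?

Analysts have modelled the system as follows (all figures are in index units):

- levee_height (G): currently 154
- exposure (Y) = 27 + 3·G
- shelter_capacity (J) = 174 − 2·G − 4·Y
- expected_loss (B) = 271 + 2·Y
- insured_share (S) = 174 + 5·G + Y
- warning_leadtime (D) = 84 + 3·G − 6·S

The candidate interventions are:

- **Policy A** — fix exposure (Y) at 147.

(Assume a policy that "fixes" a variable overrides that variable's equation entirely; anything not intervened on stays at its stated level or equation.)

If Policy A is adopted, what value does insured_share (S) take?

1091

Policy A (Y := 147):
  G = 154
  Y = 147
  S = 174 + 5·154 + 147 = 1091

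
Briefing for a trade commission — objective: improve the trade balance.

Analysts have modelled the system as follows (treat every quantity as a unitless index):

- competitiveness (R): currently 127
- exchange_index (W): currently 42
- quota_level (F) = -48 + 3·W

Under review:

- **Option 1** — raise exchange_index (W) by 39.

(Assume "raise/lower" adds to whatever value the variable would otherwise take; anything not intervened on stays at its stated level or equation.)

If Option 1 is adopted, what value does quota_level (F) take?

Option 1 (W + 39):
  W = 42 + 39 = 81
  F = -48 + 3·81 = 195

195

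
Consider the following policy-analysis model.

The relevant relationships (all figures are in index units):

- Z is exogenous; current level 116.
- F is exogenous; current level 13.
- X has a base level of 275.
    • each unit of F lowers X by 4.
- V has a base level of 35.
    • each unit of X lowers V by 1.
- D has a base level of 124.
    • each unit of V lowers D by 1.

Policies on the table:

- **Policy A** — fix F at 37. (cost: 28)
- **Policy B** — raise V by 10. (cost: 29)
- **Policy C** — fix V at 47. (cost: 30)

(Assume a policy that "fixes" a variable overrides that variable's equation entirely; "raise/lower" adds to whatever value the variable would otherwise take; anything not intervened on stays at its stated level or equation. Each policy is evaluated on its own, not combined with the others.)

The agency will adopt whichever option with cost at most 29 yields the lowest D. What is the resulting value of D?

Policy A (F := 37):
  F = 37
  X = 275 − 4·37 = 127
  V = 35 − 127 = -92
  D = 124 − (-92) = 216
Policy B (V + 10):
  F = 13
  X = 275 − 4·13 = 223
  V = 35 − 223 (+10 from intervention) = -178
  D = 124 − (-178) = 302
Comparing — Policy A: D=216, Policy B: D=302. Lowest is 216 (Policy A).

216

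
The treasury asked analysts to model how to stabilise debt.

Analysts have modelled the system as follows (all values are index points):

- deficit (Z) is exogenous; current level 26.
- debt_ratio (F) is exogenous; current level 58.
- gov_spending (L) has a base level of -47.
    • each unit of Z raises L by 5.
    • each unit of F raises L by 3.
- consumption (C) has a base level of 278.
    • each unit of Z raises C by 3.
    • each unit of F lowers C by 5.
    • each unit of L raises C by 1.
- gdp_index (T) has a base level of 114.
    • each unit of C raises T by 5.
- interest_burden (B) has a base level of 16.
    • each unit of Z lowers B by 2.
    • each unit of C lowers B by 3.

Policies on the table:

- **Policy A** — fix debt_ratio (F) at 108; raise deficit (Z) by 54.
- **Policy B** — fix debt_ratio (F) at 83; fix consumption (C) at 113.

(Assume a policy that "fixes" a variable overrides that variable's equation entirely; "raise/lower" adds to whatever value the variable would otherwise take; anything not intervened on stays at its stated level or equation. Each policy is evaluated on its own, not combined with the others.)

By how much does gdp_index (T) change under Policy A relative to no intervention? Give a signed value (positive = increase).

1660

Baseline:
  Z = 26
  F = 58
  L = -47 + 5·26 + 3·58 = 257
  C = 278 + 3·26 − 5·58 + 257 = 323
  T = 114 + 5·323 = 1729
Policy A (F := 108, Z + 54):
  Z = 26 + 54 = 80
  F = 108
  L = -47 + 5·80 + 3·108 = 677
  C = 278 + 3·80 − 5·108 + 677 = 655
  T = 114 + 5·655 = 3389
Change in T: 3389 − 1729 = 1660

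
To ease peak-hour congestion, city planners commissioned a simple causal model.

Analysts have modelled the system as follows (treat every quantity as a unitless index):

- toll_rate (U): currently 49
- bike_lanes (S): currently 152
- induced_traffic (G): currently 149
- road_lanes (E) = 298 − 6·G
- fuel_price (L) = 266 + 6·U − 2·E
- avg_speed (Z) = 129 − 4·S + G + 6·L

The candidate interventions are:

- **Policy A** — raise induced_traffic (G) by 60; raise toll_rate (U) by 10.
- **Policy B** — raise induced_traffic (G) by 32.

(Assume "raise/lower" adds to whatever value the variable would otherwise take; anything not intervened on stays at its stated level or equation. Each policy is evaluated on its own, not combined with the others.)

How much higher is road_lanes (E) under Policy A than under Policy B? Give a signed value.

-168

Policy A (G + 60, U + 10):
  G = 149 + 60 = 209
  E = 298 − 6·209 = -956
Policy B (G + 32):
  G = 149 + 32 = 181
  E = 298 − 6·181 = -788
E: -956 − (-788) = -168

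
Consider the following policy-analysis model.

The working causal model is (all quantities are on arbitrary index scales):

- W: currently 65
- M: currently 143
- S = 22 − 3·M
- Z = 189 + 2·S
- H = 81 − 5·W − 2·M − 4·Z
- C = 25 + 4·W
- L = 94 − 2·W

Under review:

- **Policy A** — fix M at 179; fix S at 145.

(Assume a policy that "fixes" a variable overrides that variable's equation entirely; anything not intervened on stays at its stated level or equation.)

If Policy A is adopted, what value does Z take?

479

Policy A (M := 179, S := 145):
  M = 179
  S = 145
  Z = 189 + 2·145 = 479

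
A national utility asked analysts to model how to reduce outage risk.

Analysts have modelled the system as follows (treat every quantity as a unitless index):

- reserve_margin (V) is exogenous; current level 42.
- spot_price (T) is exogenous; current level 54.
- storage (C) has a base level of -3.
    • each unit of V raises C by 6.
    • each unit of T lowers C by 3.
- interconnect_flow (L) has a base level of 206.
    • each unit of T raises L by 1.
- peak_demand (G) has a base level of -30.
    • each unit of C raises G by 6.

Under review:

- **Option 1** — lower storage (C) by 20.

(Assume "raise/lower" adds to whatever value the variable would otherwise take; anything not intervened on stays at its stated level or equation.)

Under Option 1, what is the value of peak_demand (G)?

Option 1 (C − 20):
  V = 42
  T = 54
  C = -3 + 6·42 − 3·54 (−20 from intervention) = 67
  G = -30 + 6·67 = 372

372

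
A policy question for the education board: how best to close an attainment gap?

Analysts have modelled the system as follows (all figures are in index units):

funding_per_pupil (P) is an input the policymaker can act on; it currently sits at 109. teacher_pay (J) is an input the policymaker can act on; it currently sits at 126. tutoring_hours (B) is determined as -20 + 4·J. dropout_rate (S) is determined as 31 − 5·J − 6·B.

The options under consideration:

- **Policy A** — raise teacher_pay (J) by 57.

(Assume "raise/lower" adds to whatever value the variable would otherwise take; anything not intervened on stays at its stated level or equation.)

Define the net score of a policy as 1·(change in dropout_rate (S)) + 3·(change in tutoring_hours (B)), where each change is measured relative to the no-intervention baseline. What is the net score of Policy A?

Baseline:
  J = 126
  B = -20 + 4·126 = 484
  S = 31 − 5·126 − 6·484 = -3503
Policy A (J + 57):
  J = 126 + 57 = 183
  B = -20 + 4·183 = 712
  S = 31 − 5·183 − 6·712 = -5156
ΔS = -5156 − (-3503) = -1653; ΔB = 712 − 484 = 228
Score = 1·(-1653) + 3·228 = -969

-969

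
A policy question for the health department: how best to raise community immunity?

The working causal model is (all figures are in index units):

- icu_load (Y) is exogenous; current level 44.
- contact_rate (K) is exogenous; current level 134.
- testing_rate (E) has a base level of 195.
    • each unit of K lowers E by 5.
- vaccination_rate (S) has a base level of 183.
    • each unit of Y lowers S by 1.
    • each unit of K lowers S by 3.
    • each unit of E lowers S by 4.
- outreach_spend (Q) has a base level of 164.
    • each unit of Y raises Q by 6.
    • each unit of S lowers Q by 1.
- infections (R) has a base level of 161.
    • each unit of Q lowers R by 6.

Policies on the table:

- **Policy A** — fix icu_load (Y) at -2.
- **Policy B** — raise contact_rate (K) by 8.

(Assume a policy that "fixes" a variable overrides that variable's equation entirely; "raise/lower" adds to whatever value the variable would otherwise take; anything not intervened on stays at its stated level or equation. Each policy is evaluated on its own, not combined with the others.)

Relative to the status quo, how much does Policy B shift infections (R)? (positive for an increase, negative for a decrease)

816

Baseline:
  Y = 44
  K = 134
  E = 195 − 5·134 = -475
  S = 183 − 44 − 3·134 − 4·(-475) = 1637
  Q = 164 + 6·44 − 1637 = -1209
  R = 161 − 6·(-1209) = 7415
Policy B (K + 8):
  Y = 44
  K = 134 + 8 = 142
  E = 195 − 5·142 = -515
  S = 183 − 44 − 3·142 − 4·(-515) = 1773
  Q = 164 + 6·44 − 1773 = -1345
  R = 161 − 6·(-1345) = 8231
Change in R: 8231 − 7415 = 816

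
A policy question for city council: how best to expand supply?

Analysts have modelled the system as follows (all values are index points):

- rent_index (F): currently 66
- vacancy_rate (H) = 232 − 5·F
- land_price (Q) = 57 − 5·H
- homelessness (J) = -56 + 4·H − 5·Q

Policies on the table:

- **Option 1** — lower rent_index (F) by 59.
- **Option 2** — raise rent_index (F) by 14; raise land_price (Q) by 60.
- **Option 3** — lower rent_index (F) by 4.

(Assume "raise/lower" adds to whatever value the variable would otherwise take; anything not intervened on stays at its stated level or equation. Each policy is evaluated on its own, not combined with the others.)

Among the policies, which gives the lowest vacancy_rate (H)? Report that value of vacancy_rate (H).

-168

Option 1 (F − 59):
  F = 66 − 59 = 7
  H = 232 − 5·7 = 197
Option 2 (F + 14, Q + 60):
  F = 66 + 14 = 80
  H = 232 − 5·80 = -168
Option 3 (F − 4):
  F = 66 − 4 = 62
  H = 232 − 5·62 = -78
Comparing — Option 1: H=197, Option 2: H=-168, Option 3: H=-78. Lowest is -168 (Option 2).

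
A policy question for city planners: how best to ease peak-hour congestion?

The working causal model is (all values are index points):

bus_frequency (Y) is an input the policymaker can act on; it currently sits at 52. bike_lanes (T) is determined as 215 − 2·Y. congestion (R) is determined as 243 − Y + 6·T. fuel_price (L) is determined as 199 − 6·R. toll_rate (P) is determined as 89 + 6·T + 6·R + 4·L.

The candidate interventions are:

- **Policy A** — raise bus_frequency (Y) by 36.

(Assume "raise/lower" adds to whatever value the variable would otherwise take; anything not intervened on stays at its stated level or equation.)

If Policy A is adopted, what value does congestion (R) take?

389

Policy A (Y + 36):
  Y = 52 + 36 = 88
  T = 215 − 2·88 = 39
  R = 243 − 88 + 6·39 = 389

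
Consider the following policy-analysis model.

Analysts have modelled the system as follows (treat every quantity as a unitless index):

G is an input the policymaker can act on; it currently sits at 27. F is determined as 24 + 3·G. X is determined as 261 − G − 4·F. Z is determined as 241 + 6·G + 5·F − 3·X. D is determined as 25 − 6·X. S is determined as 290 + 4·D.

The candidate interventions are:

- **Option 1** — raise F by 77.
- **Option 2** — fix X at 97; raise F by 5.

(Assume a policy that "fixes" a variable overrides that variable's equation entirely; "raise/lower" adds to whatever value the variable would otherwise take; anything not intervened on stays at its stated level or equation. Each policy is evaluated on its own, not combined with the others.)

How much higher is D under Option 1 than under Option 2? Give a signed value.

Option 1 (F + 77):
  G = 27
  F = 24 + 3·27 (+77 from intervention) = 182
  X = 261 − 27 − 4·182 = -494
  D = 25 − 6·(-494) = 2989
Option 2 (X := 97, F + 5):
  G = 27
  F = 24 + 3·27 (+5 from intervention) = 110
  X = 97
  D = 25 − 6·97 = -557
D: 2989 − (-557) = 3546

3546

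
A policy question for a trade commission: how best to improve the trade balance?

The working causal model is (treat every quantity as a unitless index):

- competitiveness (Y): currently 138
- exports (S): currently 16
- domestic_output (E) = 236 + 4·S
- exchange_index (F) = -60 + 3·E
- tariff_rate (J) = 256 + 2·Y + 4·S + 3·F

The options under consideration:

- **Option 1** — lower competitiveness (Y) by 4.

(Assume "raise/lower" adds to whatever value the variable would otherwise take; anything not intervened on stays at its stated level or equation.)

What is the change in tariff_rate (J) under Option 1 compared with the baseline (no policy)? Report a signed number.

Baseline:
  Y = 138
  S = 16
  E = 236 + 4·16 = 300
  F = -60 + 3·300 = 840
  J = 256 + 2·138 + 4·16 + 3·840 = 3116
Option 1 (Y − 4):
  Y = 138 − 4 = 134
  S = 16
  E = 236 + 4·16 = 300
  F = -60 + 3·300 = 840
  J = 256 + 2·134 + 4·16 + 3·840 = 3108
Change in J: 3108 − 3116 = -8

-8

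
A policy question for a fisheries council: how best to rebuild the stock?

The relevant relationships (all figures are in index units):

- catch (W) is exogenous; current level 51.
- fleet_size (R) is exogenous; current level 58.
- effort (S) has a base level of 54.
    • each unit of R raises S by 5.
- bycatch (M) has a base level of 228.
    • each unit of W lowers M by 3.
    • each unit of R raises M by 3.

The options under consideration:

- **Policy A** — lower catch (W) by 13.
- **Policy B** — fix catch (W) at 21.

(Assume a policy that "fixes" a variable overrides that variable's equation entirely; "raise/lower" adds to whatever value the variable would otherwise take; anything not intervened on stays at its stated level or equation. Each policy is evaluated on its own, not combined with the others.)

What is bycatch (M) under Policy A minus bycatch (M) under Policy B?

Policy A (W − 13):
  W = 51 − 13 = 38
  R = 58
  M = 228 − 3·38 + 3·58 = 288
Policy B (W := 21):
  W = 21
  R = 58
  M = 228 − 3·21 + 3·58 = 339
M: 288 − 339 = -51

-51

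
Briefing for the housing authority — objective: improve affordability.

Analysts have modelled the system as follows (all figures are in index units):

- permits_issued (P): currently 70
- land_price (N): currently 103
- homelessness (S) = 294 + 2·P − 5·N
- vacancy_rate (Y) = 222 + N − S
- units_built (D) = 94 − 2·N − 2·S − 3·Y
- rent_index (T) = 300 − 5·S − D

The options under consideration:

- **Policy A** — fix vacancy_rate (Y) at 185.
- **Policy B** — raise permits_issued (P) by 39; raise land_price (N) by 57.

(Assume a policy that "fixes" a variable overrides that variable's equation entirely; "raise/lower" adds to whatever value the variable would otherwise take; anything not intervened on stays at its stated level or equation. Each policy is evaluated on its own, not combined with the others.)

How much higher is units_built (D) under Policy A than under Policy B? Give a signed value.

1155

Policy A (Y := 185):
  P = 70
  N = 103
  S = 294 + 2·70 − 5·103 = -81
  Y = 185
  D = 94 − 2·103 − 2·(-81) − 3·185 = -505
Policy B (P + 39, N + 57):
  P = 70 + 39 = 109
  N = 103 + 57 = 160
  S = 294 + 2·109 − 5·160 = -288
  Y = 222 + 160 − (-288) = 670
  D = 94 − 2·160 − 2·(-288) − 3·670 = -1660
D: -505 − (-1660) = 1155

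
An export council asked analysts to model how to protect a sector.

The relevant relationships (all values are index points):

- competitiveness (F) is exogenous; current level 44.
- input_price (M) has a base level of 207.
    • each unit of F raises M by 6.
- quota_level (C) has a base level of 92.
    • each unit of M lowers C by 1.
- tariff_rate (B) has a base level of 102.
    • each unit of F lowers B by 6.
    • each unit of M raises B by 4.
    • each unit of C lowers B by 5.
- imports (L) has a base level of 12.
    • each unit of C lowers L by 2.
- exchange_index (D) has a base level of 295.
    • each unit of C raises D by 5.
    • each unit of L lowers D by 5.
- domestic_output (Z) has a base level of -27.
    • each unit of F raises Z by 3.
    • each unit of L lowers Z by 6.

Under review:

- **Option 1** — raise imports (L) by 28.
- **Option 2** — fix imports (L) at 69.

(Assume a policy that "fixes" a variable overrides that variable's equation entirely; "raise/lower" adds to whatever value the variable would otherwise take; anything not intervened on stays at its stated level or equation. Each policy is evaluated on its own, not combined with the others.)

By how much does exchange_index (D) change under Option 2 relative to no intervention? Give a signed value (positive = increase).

3505

Baseline:
  F = 44
  M = 207 + 6·44 = 471
  C = 92 − 471 = -379
  L = 12 − 2·(-379) = 770
  D = 295 + 5·(-379) − 5·770 = -5450
Option 2 (L := 69):
  F = 44
  M = 207 + 6·44 = 471
  C = 92 − 471 = -379
  L = 69
  D = 295 + 5·(-379) − 5·69 = -1945
Change in D: -1945 − (-5450) = 3505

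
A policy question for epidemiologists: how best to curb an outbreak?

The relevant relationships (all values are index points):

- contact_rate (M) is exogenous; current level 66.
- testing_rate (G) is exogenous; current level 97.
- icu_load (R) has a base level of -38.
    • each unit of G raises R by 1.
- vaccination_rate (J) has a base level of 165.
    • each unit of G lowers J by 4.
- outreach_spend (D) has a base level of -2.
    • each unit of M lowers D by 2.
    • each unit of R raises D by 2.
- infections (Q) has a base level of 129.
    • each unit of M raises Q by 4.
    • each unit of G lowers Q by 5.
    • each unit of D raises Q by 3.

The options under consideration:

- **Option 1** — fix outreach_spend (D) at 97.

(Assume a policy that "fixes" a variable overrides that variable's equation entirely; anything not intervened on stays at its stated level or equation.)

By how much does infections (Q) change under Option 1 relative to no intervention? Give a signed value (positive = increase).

Baseline:
  M = 66
  G = 97
  R = -38 + 97 = 59
  D = -2 − 2·66 + 2·59 = -16
  Q = 129 + 4·66 − 5·97 + 3·(-16) = -140
Option 1 (D := 97):
  M = 66
  G = 97
  R = -38 + 97 = 59
  D = 97
  Q = 129 + 4·66 − 5·97 + 3·97 = 199
Change in Q: 199 − (-140) = 339

339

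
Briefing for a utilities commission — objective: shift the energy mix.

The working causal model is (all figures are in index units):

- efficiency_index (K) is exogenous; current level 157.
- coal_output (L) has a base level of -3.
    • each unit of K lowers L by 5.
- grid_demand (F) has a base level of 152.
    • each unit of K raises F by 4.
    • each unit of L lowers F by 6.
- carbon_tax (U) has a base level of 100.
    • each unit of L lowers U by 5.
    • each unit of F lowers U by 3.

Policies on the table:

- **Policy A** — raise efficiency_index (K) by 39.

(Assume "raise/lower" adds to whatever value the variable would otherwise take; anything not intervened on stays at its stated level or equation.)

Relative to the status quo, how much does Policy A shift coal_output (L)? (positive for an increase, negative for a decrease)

Baseline:
  K = 157
  L = -3 − 5·157 = -788
Policy A (K + 39):
  K = 157 + 39 = 196
  L = -3 − 5·196 = -983
Change in L: -983 − (-788) = -195

-195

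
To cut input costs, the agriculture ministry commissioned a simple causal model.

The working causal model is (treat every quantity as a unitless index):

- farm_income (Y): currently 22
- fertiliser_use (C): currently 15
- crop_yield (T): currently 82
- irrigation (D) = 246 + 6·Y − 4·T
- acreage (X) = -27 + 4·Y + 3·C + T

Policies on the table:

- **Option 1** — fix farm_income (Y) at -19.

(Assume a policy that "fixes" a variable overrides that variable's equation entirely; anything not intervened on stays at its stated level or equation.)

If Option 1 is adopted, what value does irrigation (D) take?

Option 1 (Y := -19):
  Y = -19
  T = 82
  D = 246 + 6·(-19) − 4·82 = -196

-196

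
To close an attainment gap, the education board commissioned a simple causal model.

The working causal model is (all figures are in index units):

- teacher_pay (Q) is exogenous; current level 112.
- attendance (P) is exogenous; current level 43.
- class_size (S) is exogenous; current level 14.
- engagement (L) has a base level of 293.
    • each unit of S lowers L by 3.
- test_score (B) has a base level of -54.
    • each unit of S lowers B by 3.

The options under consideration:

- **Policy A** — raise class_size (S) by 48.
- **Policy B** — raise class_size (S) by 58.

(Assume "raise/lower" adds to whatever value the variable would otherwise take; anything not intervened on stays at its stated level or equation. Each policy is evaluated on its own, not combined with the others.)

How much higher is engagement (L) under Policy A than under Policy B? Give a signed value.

Policy A (S + 48):
  S = 14 + 48 = 62
  L = 293 − 3·62 = 107
Policy B (S + 58):
  S = 14 + 58 = 72
  L = 293 − 3·72 = 77
L: 107 − 77 = 30

30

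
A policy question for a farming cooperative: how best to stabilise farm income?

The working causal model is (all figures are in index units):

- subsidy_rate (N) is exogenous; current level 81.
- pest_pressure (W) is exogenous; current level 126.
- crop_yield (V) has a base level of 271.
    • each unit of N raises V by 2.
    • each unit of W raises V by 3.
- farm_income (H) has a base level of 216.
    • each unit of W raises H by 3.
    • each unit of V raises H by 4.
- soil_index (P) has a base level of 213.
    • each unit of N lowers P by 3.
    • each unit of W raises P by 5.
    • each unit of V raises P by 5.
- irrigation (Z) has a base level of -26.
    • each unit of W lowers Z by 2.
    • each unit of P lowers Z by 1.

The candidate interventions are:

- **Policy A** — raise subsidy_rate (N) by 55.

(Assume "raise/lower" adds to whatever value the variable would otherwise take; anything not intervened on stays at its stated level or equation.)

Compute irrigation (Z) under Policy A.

Policy A (N + 55):
  N = 81 + 55 = 136
  W = 126
  V = 271 + 2·136 + 3·126 = 921
  P = 213 − 3·136 + 5·126 + 5·921 = 5040
  Z = -26 − 2·126 − 5040 = -5318

-5318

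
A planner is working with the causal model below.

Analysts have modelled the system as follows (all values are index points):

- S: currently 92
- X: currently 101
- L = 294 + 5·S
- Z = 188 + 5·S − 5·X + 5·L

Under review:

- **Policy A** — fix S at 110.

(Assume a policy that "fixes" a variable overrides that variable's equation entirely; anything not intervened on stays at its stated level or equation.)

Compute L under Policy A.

Policy A (S := 110):
  S = 110
  L = 294 + 5·110 = 844

844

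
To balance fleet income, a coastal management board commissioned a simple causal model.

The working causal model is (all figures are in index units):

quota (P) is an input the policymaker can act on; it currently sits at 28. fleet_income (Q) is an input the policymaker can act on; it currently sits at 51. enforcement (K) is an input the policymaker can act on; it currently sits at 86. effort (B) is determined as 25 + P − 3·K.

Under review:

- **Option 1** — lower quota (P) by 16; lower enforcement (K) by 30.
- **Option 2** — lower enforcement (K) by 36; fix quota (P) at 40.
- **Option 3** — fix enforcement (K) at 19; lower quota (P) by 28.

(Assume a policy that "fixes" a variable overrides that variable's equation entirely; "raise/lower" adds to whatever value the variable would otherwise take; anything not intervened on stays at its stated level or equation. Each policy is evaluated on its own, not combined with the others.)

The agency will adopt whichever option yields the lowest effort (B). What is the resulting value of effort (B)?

-131

Option 1 (P − 16, K − 30):
  P = 28 − 16 = 12
  K = 86 − 30 = 56
  B = 25 + 12 − 3·56 = -131
Option 2 (K − 36, P := 40):
  P = 40
  K = 86 − 36 = 50
  B = 25 + 40 − 3·50 = -85
Option 3 (K := 19, P − 28):
  P = 28 − 28 = 0
  K = 19
  B = 25 + 0 − 3·19 = -32
Comparing — Option 1: B=-131, Option 2: B=-85, Option 3: B=-32. Lowest is -131 (Option 1).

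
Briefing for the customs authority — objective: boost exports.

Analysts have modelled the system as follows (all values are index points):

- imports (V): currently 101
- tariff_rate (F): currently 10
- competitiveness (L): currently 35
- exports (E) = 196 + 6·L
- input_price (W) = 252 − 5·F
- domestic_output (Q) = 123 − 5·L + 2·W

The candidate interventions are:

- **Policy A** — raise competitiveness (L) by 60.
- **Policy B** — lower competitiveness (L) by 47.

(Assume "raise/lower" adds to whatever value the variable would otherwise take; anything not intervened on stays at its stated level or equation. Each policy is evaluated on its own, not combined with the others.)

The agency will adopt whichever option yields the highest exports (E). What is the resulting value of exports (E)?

766

Policy A (L + 60):
  L = 35 + 60 = 95
  E = 196 + 6·95 = 766
Policy B (L − 47):
  L = 35 − 47 = -12
  E = 196 + 6·(-12) = 124
Comparing — Policy A: E=766, Policy B: E=124. Highest is 766 (Policy A).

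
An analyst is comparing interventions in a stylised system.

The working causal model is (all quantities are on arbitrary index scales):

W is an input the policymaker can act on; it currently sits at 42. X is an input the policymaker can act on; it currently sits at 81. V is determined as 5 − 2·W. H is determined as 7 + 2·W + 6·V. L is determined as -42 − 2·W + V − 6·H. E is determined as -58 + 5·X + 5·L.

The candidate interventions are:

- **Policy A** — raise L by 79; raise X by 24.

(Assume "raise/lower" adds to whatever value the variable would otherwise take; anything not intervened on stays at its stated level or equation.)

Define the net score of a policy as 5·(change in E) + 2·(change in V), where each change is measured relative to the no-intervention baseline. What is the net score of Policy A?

2575

Baseline:
  W = 42
  X = 81
  V = 5 − 2·42 = -79
  H = 7 + 2·42 + 6·(-79) = -383
  L = -42 − 2·42 + (-79) − 6·(-383) = 2093
  E = -58 + 5·81 + 5·2093 = 10812
Policy A (L + 79, X + 24):
  W = 42
  X = 81 + 24 = 105
  V = 5 − 2·42 = -79
  H = 7 + 2·42 + 6·(-79) = -383
  L = -42 − 2·42 + (-79) − 6·(-383) (+79 from intervention) = 2172
  E = -58 + 5·105 + 5·2172 = 11327
ΔE = 11327 − 10812 = 515; ΔV = -79 − (-79) = 0
Score = 5·515 + 2·0 = 2575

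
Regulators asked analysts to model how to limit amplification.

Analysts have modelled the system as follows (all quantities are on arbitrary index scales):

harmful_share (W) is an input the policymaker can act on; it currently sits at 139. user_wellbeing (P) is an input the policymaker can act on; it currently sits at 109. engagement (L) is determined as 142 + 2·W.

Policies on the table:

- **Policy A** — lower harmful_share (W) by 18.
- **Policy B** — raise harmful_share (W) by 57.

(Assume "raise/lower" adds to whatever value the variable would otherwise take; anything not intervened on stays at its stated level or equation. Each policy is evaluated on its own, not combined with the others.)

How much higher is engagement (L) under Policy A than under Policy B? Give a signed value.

Policy A (W − 18):
  W = 139 − 18 = 121
  L = 142 + 2·121 = 384
Policy B (W + 57):
  W = 139 + 57 = 196
  L = 142 + 2·196 = 534
L: 384 − 534 = -150

-150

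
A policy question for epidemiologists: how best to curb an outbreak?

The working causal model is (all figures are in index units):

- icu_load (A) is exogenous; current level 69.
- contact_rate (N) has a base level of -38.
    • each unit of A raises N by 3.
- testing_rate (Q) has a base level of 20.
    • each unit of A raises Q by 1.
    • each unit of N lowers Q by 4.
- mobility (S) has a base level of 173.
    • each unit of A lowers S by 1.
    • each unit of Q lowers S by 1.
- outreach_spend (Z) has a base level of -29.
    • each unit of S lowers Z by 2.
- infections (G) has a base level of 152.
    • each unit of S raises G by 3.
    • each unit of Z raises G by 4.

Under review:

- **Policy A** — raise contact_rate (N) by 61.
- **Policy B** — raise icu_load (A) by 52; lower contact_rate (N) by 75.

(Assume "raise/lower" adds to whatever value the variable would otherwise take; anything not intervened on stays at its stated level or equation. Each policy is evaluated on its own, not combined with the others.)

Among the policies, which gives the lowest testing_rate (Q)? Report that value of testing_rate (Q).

Policy A (N + 61):
  A = 69
  N = -38 + 3·69 (+61 from intervention) = 230
  Q = 20 + 69 − 4·230 = -831
Policy B (A + 52, N − 75):
  A = 69 + 52 = 121
  N = -38 + 3·121 (−75 from intervention) = 250
  Q = 20 + 121 − 4·250 = -859
Comparing — Policy A: Q=-831, Policy B: Q=-859. Lowest is -859 (Policy B).

-859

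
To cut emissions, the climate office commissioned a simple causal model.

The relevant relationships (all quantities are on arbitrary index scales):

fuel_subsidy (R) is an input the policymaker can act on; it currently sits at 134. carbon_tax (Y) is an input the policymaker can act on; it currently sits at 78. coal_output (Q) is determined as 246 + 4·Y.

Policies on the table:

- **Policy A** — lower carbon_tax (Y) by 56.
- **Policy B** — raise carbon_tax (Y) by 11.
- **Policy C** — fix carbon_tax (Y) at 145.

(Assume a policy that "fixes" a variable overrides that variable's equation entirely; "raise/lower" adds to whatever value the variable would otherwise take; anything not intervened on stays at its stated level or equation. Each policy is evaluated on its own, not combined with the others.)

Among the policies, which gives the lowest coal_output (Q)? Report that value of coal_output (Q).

Policy A (Y − 56):
  Y = 78 − 56 = 22
  Q = 246 + 4·22 = 334
Policy B (Y + 11):
  Y = 78 + 11 = 89
  Q = 246 + 4·89 = 602
Policy C (Y := 145):
  Y = 145
  Q = 246 + 4·145 = 826
Comparing — Policy A: Q=334, Policy B: Q=602, Policy C: Q=826. Lowest is 334 (Policy A).

334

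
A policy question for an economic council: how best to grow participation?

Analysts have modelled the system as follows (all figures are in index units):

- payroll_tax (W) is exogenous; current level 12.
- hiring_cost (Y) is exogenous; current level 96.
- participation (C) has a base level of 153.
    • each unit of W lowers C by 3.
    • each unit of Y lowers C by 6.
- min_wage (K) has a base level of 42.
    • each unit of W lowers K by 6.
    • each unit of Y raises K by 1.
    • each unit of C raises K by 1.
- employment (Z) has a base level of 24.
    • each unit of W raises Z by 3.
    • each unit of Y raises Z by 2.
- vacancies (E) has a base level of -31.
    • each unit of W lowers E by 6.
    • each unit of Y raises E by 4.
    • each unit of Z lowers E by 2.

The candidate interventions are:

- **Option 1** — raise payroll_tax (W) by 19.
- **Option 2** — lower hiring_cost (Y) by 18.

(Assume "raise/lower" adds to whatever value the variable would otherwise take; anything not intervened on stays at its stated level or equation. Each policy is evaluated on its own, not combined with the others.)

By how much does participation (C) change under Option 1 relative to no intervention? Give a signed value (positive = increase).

-57

Baseline:
  W = 12
  Y = 96
  C = 153 − 3·12 − 6·96 = -459
Option 1 (W + 19):
  W = 12 + 19 = 31
  Y = 96
  C = 153 − 3·31 − 6·96 = -516
Change in C: -516 − (-459) = -57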